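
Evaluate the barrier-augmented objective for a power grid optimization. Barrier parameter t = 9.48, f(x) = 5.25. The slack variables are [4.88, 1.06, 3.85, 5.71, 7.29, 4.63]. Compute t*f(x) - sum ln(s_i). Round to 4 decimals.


Step 1: Compute log-barrier.
ln values: [1.5851, 0.0583, 1.3481, 1.7422, 1.9865, 1.5326]
phi = -(1.5851 + 0.0583 + 1.3481 + 1.7422 + 1.9865 + 1.5326) = -8.2528
Step 2: Compute augmented objective.
t*f(x) = 9.48*5.25 = 49.77
Total = 49.77 - 8.2528 = 41.5172


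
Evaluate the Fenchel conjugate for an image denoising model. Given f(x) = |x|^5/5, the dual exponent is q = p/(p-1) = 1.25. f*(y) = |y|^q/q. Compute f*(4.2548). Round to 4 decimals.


The conjugate exponent q satisfies 1/p + 1/q = 1.
p = 5, so q = 5/(5 - 1) = 1.25
|y|^q = 4.2548^1.25 = 6.1108
f*(4.2548) = 6.1108 / 1.25 = 4.8886


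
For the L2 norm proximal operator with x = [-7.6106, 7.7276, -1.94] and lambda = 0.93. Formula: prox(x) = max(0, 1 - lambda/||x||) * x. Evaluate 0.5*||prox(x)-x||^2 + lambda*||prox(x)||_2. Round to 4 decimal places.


Step 1: Compute ||x||.
||x|| = 11.0182
Step 2: Compute scaling factor.
scale = max(0, 1 - 0.93/11.0182) = 0.9156
Step 3: prox(x) = [-6.9682, 7.0753, -1.7763]
||prox(x)|| = 10.0882
Step 4: Proximal objective.
0.5*||prox-x||^2 = 0.4325
lambda*||prox|| = 9.382
Total = 9.8145


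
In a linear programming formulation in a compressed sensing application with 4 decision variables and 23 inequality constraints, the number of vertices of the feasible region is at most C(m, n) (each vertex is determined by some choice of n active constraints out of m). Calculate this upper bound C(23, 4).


Each vertex corresponds to some choice of n active constraints out of m, so the number of vertices is at most C(m, n) = m! / (n!(m-n)!).
m = 23, n = 4
Numerator: 23 * 22 * 21 * 20
Denominator: 4! = 24
C(23, 4) = 8855


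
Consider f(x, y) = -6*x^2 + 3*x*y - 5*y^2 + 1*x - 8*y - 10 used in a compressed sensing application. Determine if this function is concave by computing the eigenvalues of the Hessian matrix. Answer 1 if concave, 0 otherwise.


The Hessian of f(x,y) = -6*x^2 + 3*x*y - 5*y^2 + 1*x - 8*y - 10 is:
H = [[-12, 3], [3, -10]]
Trace = -12 - 10 = -22
Determinant = -12*-10 - (3)^2 = 111
Discriminant = (-22)^2 - 4*111 = 40.0
Eigenvalues: lambda_1 = -14.1623, lambda_2 = -7.8377
The function is concave.

1


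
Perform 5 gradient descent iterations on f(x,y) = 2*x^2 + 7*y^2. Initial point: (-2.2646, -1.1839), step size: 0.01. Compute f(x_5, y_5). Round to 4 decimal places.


Gradient descent on f(x,y) = 2*x^2 + 7*y^2.
Starting point: (-2.2646, -1.1839), alpha = 0.01
Step 1: grad_x = 2*2*-2.2646 = -9.0584, grad_y = 2*7*-1.1839 = -16.5746
  x_1 = -2.2646 - 0.01*-9.0584 = -2.174
  y_1 = -1.1839 - 0.01*-16.5746 = -1.0182
Step 2: grad_x = 2*2*-2.174 = -8.6961, grad_y = 2*7*-1.0182 = -14.2542
  x_2 = -2.174 - 0.01*-8.6961 = -2.0871
  y_2 = -1.0182 - 0.01*-14.2542 = -0.8756
Step 3: grad_x = 2*2*-2.0871 = -8.3482, grad_y = 2*7*-0.8756 = -12.2586
  x_3 = -2.0871 - 0.01*-8.3482 = -2.0036
  y_3 = -0.8756 - 0.01*-12.2586 = -0.753
Step 4: grad_x = 2*2*-2.0036 = -8.0143, grad_y = 2*7*-0.753 = -10.5424
  x_4 = -2.0036 - 0.01*-8.0143 = -1.9234
  y_4 = -0.753 - 0.01*-10.5424 = -0.6476
Step 5: grad_x = 2*2*-1.9234 = -7.6937, grad_y = 2*7*-0.6476 = -9.0664
  x_5 = -1.9234 - 0.01*-7.6937 = -1.8465
  y_5 = -0.6476 - 0.01*-9.0664 = -0.5569
f(-1.8465, -0.5569) = 2*(-1.8465)^2 + 7*(-0.5569)^2 = 8.9903


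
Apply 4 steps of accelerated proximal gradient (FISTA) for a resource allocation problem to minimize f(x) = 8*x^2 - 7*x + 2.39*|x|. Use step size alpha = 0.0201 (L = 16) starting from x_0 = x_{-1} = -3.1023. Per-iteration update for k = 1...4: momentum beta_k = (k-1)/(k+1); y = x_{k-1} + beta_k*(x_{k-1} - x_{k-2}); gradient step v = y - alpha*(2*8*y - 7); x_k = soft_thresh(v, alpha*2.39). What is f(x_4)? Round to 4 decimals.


FISTA on f(x) = 8*x^2 - 7*x + 2.39*|x|
L = 16, alpha = 0.0201
Iteration 1: beta = 0.0, y = -3.1023 + 0.0*(-3.1023 + 3.1023) = -3.1023
  grad(y) = -56.6368, v = y - alpha*grad = -1.9639
  prox(v) = soft_thresh(-1.9639, 0.048) = -1.9159
Iteration 2: beta = 0.3333, y = -1.9159 + 0.3333*(-1.9159 + 3.1023) = -1.5204
  grad(y) = -31.3261, v = y - alpha*grad = -0.8907
  prox(v) = soft_thresh(-0.8907, 0.048) = -0.8427
Iteration 3: beta = 0.5, y = -0.8427 + 0.5*(-0.8427 + 1.9159) = -0.3061
  grad(y) = -11.8976, v = y - alpha*grad = -0.067
  prox(v) = soft_thresh(-0.067, 0.048) = -0.0189
Iteration 4: beta = 0.6, y = -0.0189 + 0.6*(-0.0189 + 0.8427) = 0.4753
  grad(y) = 0.6054, v = y - alpha*grad = 0.4632
  prox(v) = soft_thresh(0.4632, 0.048) = 0.4151
f(x_4) = 8*0.4151^2 - 7*0.4151 + 2.39*|0.4151| = -0.5351


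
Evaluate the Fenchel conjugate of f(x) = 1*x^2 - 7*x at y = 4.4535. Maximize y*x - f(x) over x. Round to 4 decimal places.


f*(y) = sup_x {y*x - a*x^2 - b*x} = sup_x {(y-b)*x - a*x^2}
FOC: (y - b) - 2a*x = 0 => x* = (y - b)/(2a)
x* = (4.4535 + 7)/(2*1) = 5.7268
f*(4.4535) = (y-b)^2/(4a) = (4.4535 + 7)^2/(4*1)
= 131.1827/4 = 32.7957


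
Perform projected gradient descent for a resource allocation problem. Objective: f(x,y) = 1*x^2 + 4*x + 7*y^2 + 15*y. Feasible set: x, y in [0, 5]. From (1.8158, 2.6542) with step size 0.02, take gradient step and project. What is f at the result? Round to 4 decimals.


Step 1: Compute gradient at (1.8158, 2.6542).
grad_x = 2*1*1.8158 + 4 = 7.6316
grad_y = 2*7*2.6542 + 15 = 52.1588
Step 2: Gradient step.
x_raw = 1.8158 - 0.02*7.6316 = 1.6632
y_raw = 2.6542 - 0.02*52.1588 = 1.611
Step 3: Project onto [0, 5].
x_proj = clip(1.6632) = 1.6632
y_proj = clip(1.611) = 1.611
Step 4: Evaluate f.
f(1.6632, 1.611) = 51.7519


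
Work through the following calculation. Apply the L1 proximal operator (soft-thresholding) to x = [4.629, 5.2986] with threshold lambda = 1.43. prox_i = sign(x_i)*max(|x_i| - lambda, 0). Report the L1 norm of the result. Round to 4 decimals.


Soft-thresholding with lambda = 1.43:
prox(4.629) = sign(4.629)*max(|4.629| - 1.43, 0) = 3.199
prox(5.2986) = sign(5.2986)*max(|5.2986| - 1.43, 0) = 3.8686
prox(x) = [3.199, 3.8686]
||prox(x)||_1 = 3.199 + 3.8686 = 7.0676


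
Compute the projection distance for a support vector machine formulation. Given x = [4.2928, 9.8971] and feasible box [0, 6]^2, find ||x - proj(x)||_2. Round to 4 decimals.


Project each component onto [0, 6].
clip(4.2928) = 4.2928, clip(9.8971) = 6.0
Projection = [4.2928, 6.0]
Squared diffs: [0.0, 15.1874]
Distance = sqrt(15.1874) = 3.8971


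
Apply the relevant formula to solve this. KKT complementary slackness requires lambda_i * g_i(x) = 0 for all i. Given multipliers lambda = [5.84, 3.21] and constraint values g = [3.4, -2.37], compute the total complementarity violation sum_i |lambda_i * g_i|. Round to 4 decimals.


KKT complementary slackness check:
lambda_1 * g_1 = 5.84 * 3.4 = 19.856
lambda_2 * g_2 = 3.21 * -2.37 = -7.6077
Total violation = 19.856 + 7.6077 = 27.4637


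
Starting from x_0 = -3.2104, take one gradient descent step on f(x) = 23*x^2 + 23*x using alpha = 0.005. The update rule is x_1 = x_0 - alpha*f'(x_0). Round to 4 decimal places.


We compute the gradient at x_0 and apply the update.
f'(x) = 46*x + 23
f'(-3.2104) = 46*-3.2104 + 23 = -124.6784
x_1 = -3.2104 - 0.005*-124.6784 = -2.587


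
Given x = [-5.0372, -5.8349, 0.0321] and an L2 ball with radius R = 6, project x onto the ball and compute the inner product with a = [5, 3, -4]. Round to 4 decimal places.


Step 1: Compute ||x|| (intermediates to 6 decimals).
||x|| = sqrt((-5.0372)^2 + (-5.8349)^2 + 0.0321^2) = 7.708468
Step 2: Project.
Since ||x|| > R, scale = R/||x|| = 6/7.708468 = 0.778365, proj(x) = scale * x
proj(x) = [-3.92078, -4.541682, 0.024986]
Step 3: Dot product.
a^T * proj(x) = 5*(-3.92078) + 3*(-4.541682) - 4*0.024986 = -33.3289


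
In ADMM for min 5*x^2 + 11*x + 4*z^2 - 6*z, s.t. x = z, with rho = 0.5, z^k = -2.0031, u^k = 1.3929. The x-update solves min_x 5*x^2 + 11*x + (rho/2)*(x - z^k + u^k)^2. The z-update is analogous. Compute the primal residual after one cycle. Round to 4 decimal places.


ADMM iteration with rho = 0.5, z^k = -2.0031, u^k = 1.3929
Step 1: x-update.
Minimize 5*x^2 + 11*x + (0.5/2)*(x + 2.0031 + 1.3929)^2
FOC: (2*5 + 0.5)*x = -11 + 0.5*(-2.0031 - 1.3929)
x^{k+1} = -1.2093
Step 2: z-update.
Minimize 4*z^2 - 6*z + (0.5/2)*(-1.2093 - z + 1.3929)^2
FOC: (2*4 + 0.5)*z = 6 + 0.5*(-1.2093 + 1.3929)
z^{k+1} = 0.7167
Step 3: u-update.
u^{k+1} = 1.3929 - 1.2093 - 0.7167 = -0.5331
Step 4: Primal residual = |-1.2093 - 0.7167| = 1.926


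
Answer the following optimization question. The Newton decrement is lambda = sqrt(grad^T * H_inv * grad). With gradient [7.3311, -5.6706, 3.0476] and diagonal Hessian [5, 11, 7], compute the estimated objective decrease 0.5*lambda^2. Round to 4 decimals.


Step 1: H is diagonal, so H^(-1) * g = [1.4662, -0.5155, 0.4354].
Step 2: g^T H^(-1) g = sum_i g_i^2 / H_ii
  = (7.3311)^2/5 + (-5.6706)^2/11 + (3.0476)^2/7
  = 10.749 + 2.9232 + 1.3268 = 14.9991
Step 3: Objective decrease = 0.5 * g^T H^(-1) g = 7.4995


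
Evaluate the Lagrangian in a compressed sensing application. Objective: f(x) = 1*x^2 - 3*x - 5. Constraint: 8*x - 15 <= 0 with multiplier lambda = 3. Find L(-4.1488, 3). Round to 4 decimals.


Step 1: Evaluate f(x).
f(-4.1488) = 1*(-4.1488)^2 - 3*(-4.1488) - 5 = 24.6589
Step 2: Evaluate g(x).
g(-4.1488) = 8*-4.1488 - 15 = -48.1904
Step 3: Compute Lagrangian.
L = 24.6589 + 3*-48.1904 = -119.9123


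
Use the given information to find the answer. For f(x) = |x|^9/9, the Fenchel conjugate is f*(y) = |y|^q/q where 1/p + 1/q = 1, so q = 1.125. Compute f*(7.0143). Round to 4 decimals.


The conjugate exponent q satisfies 1/p + 1/q = 1.
p = 9, so q = 9/(9 - 1) = 1.125
|y|^q = 7.0143^1.125 = 8.9481
f*(7.0143) = 8.9481 / 1.125 = 7.9539


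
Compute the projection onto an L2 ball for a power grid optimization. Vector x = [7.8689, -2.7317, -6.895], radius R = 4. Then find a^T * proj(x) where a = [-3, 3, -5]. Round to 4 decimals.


Step 1: Compute ||x|| (intermediates to 6 decimals).
||x|| = sqrt(7.8689^2 + (-2.7317)^2 + (-6.895)^2) = 10.813085
Step 2: Project.
Since ||x|| > R, scale = R/||x|| = 4/10.813085 = 0.369922, proj(x) = scale * x
proj(x) = [2.910879, -1.010516, -2.550612]
Step 3: Dot product.
a^T * proj(x) = -3*2.910879 + 3*(-1.010516) - 5*(-2.550612) = 0.9889


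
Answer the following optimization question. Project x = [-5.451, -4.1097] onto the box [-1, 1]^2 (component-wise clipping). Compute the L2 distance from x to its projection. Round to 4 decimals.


Project each component onto [-1, 1].
clip(-5.451) = -1.0, clip(-4.1097) = -1.0
Projection = [-1.0, -1.0]
Squared diffs: [19.8114, 9.6702]
Distance = sqrt(29.4816) = 5.4297


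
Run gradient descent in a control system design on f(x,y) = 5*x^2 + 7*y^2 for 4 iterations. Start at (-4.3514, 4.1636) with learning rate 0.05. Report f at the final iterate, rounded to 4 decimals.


Gradient descent on f(x,y) = 5*x^2 + 7*y^2.
Starting point: (-4.3514, 4.1636), alpha = 0.05
Step 1: grad_x = 2*5*-4.3514 = -43.514, grad_y = 2*7*4.1636 = 58.2904
  x_1 = -4.3514 - 0.05*-43.514 = -2.1757
  y_1 = 4.1636 - 0.05*58.2904 = 1.2491
Step 2: grad_x = 2*5*-2.1757 = -21.757, grad_y = 2*7*1.2491 = 17.4871
  x_2 = -2.1757 - 0.05*-21.757 = -1.0879
  y_2 = 1.2491 - 0.05*17.4871 = 0.3747
Step 3: grad_x = 2*5*-1.0879 = -10.8785, grad_y = 2*7*0.3747 = 5.2461
  x_3 = -1.0879 - 0.05*-10.8785 = -0.5439
  y_3 = 0.3747 - 0.05*5.2461 = 0.1124
Step 4: grad_x = 2*5*-0.5439 = -5.4393, grad_y = 2*7*0.1124 = 1.5738
  x_4 = -0.5439 - 0.05*-5.4393 = -0.272
  y_4 = 0.1124 - 0.05*1.5738 = 0.0337
f(-0.272, 0.0337) = 5*(-0.272)^2 + 7*0.0337^2 = 0.3778


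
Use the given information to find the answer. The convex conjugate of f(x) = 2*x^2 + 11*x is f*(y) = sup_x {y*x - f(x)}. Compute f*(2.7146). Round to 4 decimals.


f*(y) = sup_x {y*x - a*x^2 - b*x} = sup_x {(y-b)*x - a*x^2}
FOC: (y - b) - 2a*x = 0 => x* = (y - b)/(2a)
x* = (2.7146 - 11)/(2*2) = -2.0714
f*(2.7146) = (y-b)^2/(4a) = (2.7146 - 11)^2/(4*2)
= 68.6479/8 = 8.581


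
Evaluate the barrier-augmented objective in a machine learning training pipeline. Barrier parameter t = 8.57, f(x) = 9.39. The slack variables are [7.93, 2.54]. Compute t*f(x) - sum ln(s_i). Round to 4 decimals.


Step 1: Compute log-barrier.
ln values: [2.0707, 0.9322]
phi = -(2.0707 + 0.9322) = -3.0028
Step 2: Compute augmented objective.
t*f(x) = 8.57*9.39 = 80.4723
Total = 80.4723 - 3.0028 = 77.4695


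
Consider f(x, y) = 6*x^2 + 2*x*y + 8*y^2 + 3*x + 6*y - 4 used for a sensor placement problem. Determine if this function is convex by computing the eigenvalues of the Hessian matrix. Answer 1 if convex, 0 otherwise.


The Hessian of f(x,y) = 6*x^2 + 2*x*y + 8*y^2 + 3*x + 6*y - 4 is:
H = [[12, 2], [2, 16]]
Trace = 12 + 16 = 28
Determinant = 12*16 - (2)^2 = 188
Discriminant = (28)^2 - 4*188 = 32.0
Eigenvalues: lambda_1 = 11.1716, lambda_2 = 16.8284
The function is convex.

1


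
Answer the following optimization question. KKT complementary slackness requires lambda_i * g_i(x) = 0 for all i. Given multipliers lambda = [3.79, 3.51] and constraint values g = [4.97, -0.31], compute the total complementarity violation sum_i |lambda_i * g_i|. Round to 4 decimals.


KKT complementary slackness check:
lambda_1 * g_1 = 3.79 * 4.97 = 18.8363
lambda_2 * g_2 = 3.51 * -0.31 = -1.0881
Total violation = 18.8363 + 1.0881 = 19.9244


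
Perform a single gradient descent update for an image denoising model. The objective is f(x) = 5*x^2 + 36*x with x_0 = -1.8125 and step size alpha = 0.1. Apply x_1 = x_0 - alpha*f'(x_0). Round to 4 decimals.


We compute the gradient at x_0 and apply the update.
f'(x) = 10*x + 36
f'(-1.8125) = 10*-1.8125 + 36 = 17.875
x_1 = -1.8125 - 0.1*17.875 = -3.6


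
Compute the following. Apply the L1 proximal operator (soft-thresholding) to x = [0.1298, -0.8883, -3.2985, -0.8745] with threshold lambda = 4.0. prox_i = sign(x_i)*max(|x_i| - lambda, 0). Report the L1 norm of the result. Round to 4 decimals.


Soft-thresholding with lambda = 4.0:
prox(0.1298) = sign(0.1298)*max(|0.1298| - 4.0, 0) = 0.0
prox(-0.8883) = sign(-0.8883)*max(|-0.8883| - 4.0, 0) = 0.0
prox(-3.2985) = sign(-3.2985)*max(|-3.2985| - 4.0, 0) = 0.0
prox(-0.8745) = sign(-0.8745)*max(|-0.8745| - 4.0, 0) = 0.0
prox(x) = [0.0, 0.0, 0.0, 0.0]
||prox(x)||_1 = 0.0 + 0.0 + 0.0 + 0.0 = 0.0


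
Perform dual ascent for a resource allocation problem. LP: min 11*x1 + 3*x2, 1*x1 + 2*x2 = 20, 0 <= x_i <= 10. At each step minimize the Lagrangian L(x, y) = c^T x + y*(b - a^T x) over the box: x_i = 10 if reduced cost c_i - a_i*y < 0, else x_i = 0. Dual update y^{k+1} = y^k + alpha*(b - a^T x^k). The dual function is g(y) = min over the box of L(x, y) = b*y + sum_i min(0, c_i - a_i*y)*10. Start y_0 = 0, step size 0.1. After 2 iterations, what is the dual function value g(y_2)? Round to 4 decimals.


Dual ascent for LP: min 11*x1 + 3*x2, 1*x1 + 2*x2 = 20, 0 <= x_i <= 10
Step 1: y^k = 0.0, reduced costs: (11.0, 3.0)
  x^k = (0.0, 0.0), subgradient = b - a^T x = 20.0
  y^{k+1} = 0.0 + 0.1*20.0 = 2.0
Step 2: y^k = 2.0, reduced costs: (9.0, -1.0)
  x^k = (0.0, 10.0), subgradient = b - a^T x = 0.0
  y^{k+1} = 2.0 + 0.1*0.0 = 2.0
Dual objective at y_2 = 2.0: reduced costs (9.0, -1.0), box minimizer x = (0.0, 10.0)
g(y_2) = b*y + (c1 - a1*y)*x1 + (c2 - a2*y)*x2 = 20*2.0 + 9.0*0.0 + (-1.0)*10.0 = 40.0 + 0.0 - 10.0 = 30.0


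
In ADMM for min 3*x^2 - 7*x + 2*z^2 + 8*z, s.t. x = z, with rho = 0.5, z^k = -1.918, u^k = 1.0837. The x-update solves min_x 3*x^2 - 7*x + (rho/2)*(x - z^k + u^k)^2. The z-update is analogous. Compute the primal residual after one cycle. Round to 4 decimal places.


ADMM iteration with rho = 0.5, z^k = -1.918, u^k = 1.0837
Step 1: x-update.
Minimize 3*x^2 - 7*x + (0.5/2)*(x + 1.918 + 1.0837)^2
FOC: (2*3 + 0.5)*x = 7 + 0.5*(-1.918 - 1.0837)
x^{k+1} = 0.846
Step 2: z-update.
Minimize 2*z^2 + 8*z + (0.5/2)*(0.846 - z + 1.0837)^2
FOC: (2*2 + 0.5)*z = -8 + 0.5*(0.846 + 1.0837)
z^{k+1} = -1.5634
Step 3: u-update.
u^{k+1} = 1.0837 + 0.846 + 1.5634 = 3.4931
Step 4: Primal residual = |0.846 + 1.5634| = 2.4094


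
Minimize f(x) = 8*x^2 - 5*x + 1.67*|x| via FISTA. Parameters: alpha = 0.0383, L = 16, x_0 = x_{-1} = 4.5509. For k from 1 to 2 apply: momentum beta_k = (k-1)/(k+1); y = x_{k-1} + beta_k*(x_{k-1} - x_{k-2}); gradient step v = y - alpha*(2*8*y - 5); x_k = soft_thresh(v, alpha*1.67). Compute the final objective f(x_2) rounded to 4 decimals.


FISTA on f(x) = 8*x^2 - 5*x + 1.67*|x|
L = 16, alpha = 0.0383
Iteration 1: beta = 0.0, y = 4.5509 + 0.0*(4.5509 - 4.5509) = 4.5509
  grad(y) = 67.8144, v = y - alpha*grad = 1.9536
  prox(v) = soft_thresh(1.9536, 0.064) = 1.8896
Iteration 2: beta = 0.3333, y = 1.8896 + 0.3333*(1.8896 - 4.5509) = 1.0026
  grad(y) = 11.041, v = y - alpha*grad = 0.5797
  prox(v) = soft_thresh(0.5797, 0.064) = 0.5157
f(x_2) = 8*0.5157^2 - 5*0.5157 + 1.67*|0.5157| = 0.4104


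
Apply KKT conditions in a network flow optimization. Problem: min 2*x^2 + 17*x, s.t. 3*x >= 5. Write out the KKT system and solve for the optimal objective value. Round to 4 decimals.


Step 1: Try lambda = 0 (constraint inactive).
x_unc = -17/(2*2) = -4.25
Check: 3*-4.25 = -12.75 < 5 -- violated!
Step 2: Constraint must be active: 3*x = 5
x* = 5/3 = 1.6667 (rounded; the exact value 5/3 is used below)
lambda = (2*2*(5/3) + 17)/3 = 7.8889
Step 3: Compute optimal value.
f(x*) = 2*(5/3)^2 + 17*(5/3) = 33.8889


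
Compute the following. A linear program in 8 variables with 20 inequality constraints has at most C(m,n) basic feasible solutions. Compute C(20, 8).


Each vertex corresponds to some choice of n active constraints out of m, so the number of vertices is at most C(m, n) = m! / (n!(m-n)!).
m = 20, n = 8
Numerator: 20 * 19 * 18 * 17 * 16 * 15 * 14 * 13
Denominator: 8! = 40320
C(20, 8) = 125970


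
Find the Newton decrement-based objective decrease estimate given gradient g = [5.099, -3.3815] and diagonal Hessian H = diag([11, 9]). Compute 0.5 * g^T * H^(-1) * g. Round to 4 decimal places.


Step 1: H is diagonal, so H^(-1) * g = [0.4635, -0.3757].
Step 2: g^T H^(-1) g = sum_i g_i^2 / H_ii
  = (5.099)^2/11 + (-3.3815)^2/9
  = 2.3636 + 1.2705 = 3.6341
Step 3: Objective decrease = 0.5 * g^T H^(-1) g = 1.8171


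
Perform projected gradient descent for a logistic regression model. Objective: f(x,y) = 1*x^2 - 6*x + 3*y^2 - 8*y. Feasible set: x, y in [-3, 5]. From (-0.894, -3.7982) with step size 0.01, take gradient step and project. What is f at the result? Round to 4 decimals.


Step 1: Compute gradient at (-0.894, -3.7982).
grad_x = 2*1*-0.894 - 6 = -7.788
grad_y = 2*3*-3.7982 - 8 = -30.7892
Step 2: Gradient step.
x_raw = -0.894 - 0.01*-7.788 = -0.8161
y_raw = -3.7982 - 0.01*-30.7892 = -3.4903
Step 3: Project onto [-3, 5].
x_proj = clip(-0.8161) = -0.8161
y_proj = clip(-3.4903) = -3.0
Step 4: Evaluate f.
f(-0.8161, -3.0) = 56.5628


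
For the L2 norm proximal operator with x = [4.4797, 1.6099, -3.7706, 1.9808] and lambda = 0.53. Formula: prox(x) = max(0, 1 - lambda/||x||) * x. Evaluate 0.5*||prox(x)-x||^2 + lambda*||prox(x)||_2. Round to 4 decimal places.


Step 1: Compute ||x||.
||x|| = 6.3875
Step 2: Compute scaling factor.
scale = max(0, 1 - 0.53/6.3875) = 0.917
Step 3: prox(x) = [4.108, 1.4763, -3.4577, 1.8164]
||prox(x)|| = 5.8575
Step 4: Proximal objective.
0.5*||prox-x||^2 = 0.1405
lambda*||prox|| = 3.1045
Total = 3.2449


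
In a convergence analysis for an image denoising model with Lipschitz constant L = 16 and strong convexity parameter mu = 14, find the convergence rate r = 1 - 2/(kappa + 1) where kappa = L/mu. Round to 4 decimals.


Step 1: Compute the condition number.
kappa = L/mu = 16/14 = 1.1429
Step 2: Compute the convergence rate.
r = 1 - 2/(kappa + 1) = 1 - 2*mu/(L + mu) = (L - mu)/(L + mu) = 2/30 = 0.0667


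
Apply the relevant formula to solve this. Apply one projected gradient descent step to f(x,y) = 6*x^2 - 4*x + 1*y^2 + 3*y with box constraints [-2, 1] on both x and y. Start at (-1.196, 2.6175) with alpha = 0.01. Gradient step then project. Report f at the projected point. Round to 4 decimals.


Step 1: Compute gradient at (-1.196, 2.6175).
grad_x = 2*6*-1.196 - 4 = -18.352
grad_y = 2*1*2.6175 + 3 = 8.235
Step 2: Gradient step.
x_raw = -1.196 - 0.01*-18.352 = -1.0125
y_raw = 2.6175 - 0.01*8.235 = 2.5352
Step 3: Project onto [-2, 1].
x_proj = clip(-1.0125) = -1.0125
y_proj = clip(2.5352) = 1.0
Step 4: Evaluate f.
f(-1.0125, 1.0) = 14.2006


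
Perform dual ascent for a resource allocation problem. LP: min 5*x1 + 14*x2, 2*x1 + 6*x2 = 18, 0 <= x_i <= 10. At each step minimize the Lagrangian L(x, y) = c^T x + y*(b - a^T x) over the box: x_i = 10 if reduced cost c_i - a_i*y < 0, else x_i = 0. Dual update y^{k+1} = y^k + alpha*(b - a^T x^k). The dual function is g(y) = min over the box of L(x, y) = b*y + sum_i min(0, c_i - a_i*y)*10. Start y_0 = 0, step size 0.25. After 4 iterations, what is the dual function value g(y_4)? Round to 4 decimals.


Dual ascent for LP: min 5*x1 + 14*x2, 2*x1 + 6*x2 = 18, 0 <= x_i <= 10
Step 1: y^k = 0.0, reduced costs: (5.0, 14.0)
  x^k = (0.0, 0.0), subgradient = b - a^T x = 18.0
  y^{k+1} = 0.0 + 0.25*18.0 = 4.5
Step 2: y^k = 4.5, reduced costs: (-4.0, -13.0)
  x^k = (10.0, 10.0), subgradient = b - a^T x = -62.0
  y^{k+1} = 4.5 + 0.25*-62.0 = -11.0
Step 3: y^k = -11.0, reduced costs: (27.0, 80.0)
  x^k = (0.0, 0.0), subgradient = b - a^T x = 18.0
  y^{k+1} = -11.0 + 0.25*18.0 = -6.5
Step 4: y^k = -6.5, reduced costs: (18.0, 53.0)
  x^k = (0.0, 0.0), subgradient = b - a^T x = 18.0
  y^{k+1} = -6.5 + 0.25*18.0 = -2.0
Dual objective at y_4 = -2.0: reduced costs (9.0, 26.0), box minimizer x = (0.0, 0.0)
g(y_4) = b*y + (c1 - a1*y)*x1 + (c2 - a2*y)*x2 = 18*(-2.0) + 9.0*0.0 + 26.0*0.0 = -36.0 + 0.0 + 0.0 = -36.0


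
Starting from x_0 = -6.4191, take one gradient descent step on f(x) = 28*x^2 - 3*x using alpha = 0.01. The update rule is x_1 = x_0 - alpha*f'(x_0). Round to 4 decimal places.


We compute the gradient at x_0 and apply the update.
f'(x) = 56*x - 3
f'(-6.4191) = 56*-6.4191 - 3 = -362.4696
x_1 = -6.4191 - 0.01*-362.4696 = -2.7944


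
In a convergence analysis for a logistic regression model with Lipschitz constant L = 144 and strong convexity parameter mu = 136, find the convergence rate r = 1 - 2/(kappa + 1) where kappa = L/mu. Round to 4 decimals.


Step 1: Compute the condition number.
kappa = L/mu = 144/136 = 1.0588
Step 2: Compute the convergence rate.
r = 1 - 2/(kappa + 1) = 1 - 2*mu/(L + mu) = (L - mu)/(L + mu) = 8/280 = 0.0286


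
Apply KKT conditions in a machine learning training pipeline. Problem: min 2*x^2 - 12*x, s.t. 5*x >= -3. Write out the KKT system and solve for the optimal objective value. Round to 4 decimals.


Step 1: Try lambda = 0 (constraint inactive).
Stationarity: 2*2*x - 12 = 0
x* = 12/(2*2) = 3.0
Check constraint: 5*3.0 = 15.0 >= -3 -- satisfied.
Step 2: Compute optimal value.
f(x*) = 2*3.0^2 - 12*3.0 = -18.0


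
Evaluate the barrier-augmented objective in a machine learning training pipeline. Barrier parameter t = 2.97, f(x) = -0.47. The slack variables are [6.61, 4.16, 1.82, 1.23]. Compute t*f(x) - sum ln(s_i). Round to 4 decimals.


Step 1: Compute log-barrier.
ln values: [1.8886, 1.4255, 0.5988, 0.207]
phi = -(1.8886 + 1.4255 + 0.5988 + 0.207) = -4.1199
Step 2: Compute augmented objective.
t*f(x) = 2.97*-0.47 = -1.3959
Total = -1.3959 - 4.1199 = -5.5158


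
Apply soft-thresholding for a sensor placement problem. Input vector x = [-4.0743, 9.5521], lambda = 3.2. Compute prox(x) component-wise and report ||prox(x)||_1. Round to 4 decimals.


Soft-thresholding with lambda = 3.2:
prox(-4.0743) = sign(-4.0743)*max(|-4.0743| - 3.2, 0) = -0.8743
prox(9.5521) = sign(9.5521)*max(|9.5521| - 3.2, 0) = 6.3521
prox(x) = [-0.8743, 6.3521]
||prox(x)||_1 = 0.8743 + 6.3521 = 7.2264


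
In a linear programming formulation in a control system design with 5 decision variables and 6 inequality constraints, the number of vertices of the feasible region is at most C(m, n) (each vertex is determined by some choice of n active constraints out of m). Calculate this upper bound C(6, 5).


Each vertex corresponds to some choice of n active constraints out of m, so the number of vertices is at most C(m, n) = m! / (n!(m-n)!).
m = 6, n = 5
Numerator: 6 * 5 * 4 * 3 * 2
Denominator: 5! = 120
C(6, 5) = 6


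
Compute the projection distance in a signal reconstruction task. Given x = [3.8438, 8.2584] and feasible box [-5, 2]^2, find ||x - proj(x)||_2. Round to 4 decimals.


Project each component onto [-5, 2].
clip(3.8438) = 2.0, clip(8.2584) = 2.0
Projection = [2.0, 2.0]
Squared diffs: [3.3996, 39.1676]
Distance = sqrt(42.5672) = 6.5244


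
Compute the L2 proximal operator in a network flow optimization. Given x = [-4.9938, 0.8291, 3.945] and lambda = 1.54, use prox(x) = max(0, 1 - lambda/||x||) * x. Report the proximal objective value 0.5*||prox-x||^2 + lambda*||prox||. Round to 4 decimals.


Step 1: Compute ||x||.
||x|| = 6.4178
Step 2: Compute scaling factor.
scale = max(0, 1 - 1.54/6.4178) = 0.76
Step 3: prox(x) = [-3.7955, 0.6302, 2.9984]
||prox(x)|| = 4.8778
Step 4: Proximal objective.
0.5*||prox-x||^2 = 1.1858
lambda*||prox|| = 7.5118
Total = 8.6976


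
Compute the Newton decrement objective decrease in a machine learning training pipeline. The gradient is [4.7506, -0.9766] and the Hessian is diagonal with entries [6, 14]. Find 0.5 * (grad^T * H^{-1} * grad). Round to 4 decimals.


Step 1: H is diagonal, so H^(-1) * g = [0.7918, -0.0698].
Step 2: g^T H^(-1) g = sum_i g_i^2 / H_ii
  = (4.7506)^2/6 + (-0.9766)^2/14
  = 3.7614 + 0.0681 = 3.8295
Step 3: Objective decrease = 0.5 * g^T H^(-1) g = 1.9147


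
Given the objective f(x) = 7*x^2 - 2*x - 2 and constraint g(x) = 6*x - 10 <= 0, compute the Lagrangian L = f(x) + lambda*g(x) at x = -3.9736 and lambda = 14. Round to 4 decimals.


Step 1: Evaluate f(x).
f(-3.9736) = 7*(-3.9736)^2 - 2*(-3.9736) - 2 = 116.4737
Step 2: Evaluate g(x).
g(-3.9736) = 6*-3.9736 - 10 = -33.8416
Step 3: Compute Lagrangian.
L = 116.4737 + 14*-33.8416 = -357.3087


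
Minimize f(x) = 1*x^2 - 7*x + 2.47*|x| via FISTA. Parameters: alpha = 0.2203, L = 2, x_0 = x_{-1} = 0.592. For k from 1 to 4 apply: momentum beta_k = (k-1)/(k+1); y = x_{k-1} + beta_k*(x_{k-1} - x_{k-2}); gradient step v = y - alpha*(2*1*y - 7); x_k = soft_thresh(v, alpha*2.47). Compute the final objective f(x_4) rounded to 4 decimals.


FISTA on f(x) = 1*x^2 - 7*x + 2.47*|x|
L = 2, alpha = 0.2203
Iteration 1: beta = 0.0, y = 0.592 + 0.0*(0.592 - 0.592) = 0.592
  grad(y) = -5.816, v = y - alpha*grad = 1.8733
  prox(v) = soft_thresh(1.8733, 0.5441) = 1.3291
Iteration 2: beta = 0.3333, y = 1.3291 + 0.3333*(1.3291 - 0.592) = 1.5748
  grad(y) = -3.8503, v = y - alpha*grad = 2.4231
  prox(v) = soft_thresh(2.4231, 0.5441) = 1.8789
Iteration 3: beta = 0.5, y = 1.8789 + 0.5*(1.8789 - 1.3291) = 2.1538
  grad(y) = -2.6924, v = y - alpha*grad = 2.7469
  prox(v) = soft_thresh(2.7469, 0.5441) = 2.2028
Iteration 4: beta = 0.6, y = 2.2028 + 0.6*(2.2028 - 1.8789) = 2.3971
  grad(y) = -2.2057, v = y - alpha*grad = 2.8831
  prox(v) = soft_thresh(2.8831, 0.5441) = 2.3389
f(x_4) = 1*2.3389^2 - 7*2.3389 + 2.47*|2.3389| = -5.1248


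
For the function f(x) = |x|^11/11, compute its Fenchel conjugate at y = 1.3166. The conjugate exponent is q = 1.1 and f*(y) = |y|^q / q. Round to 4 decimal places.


The conjugate exponent q satisfies 1/p + 1/q = 1.
p = 11, so q = 11/(11 - 1) = 1.1
|y|^q = 1.3166^1.1 = 1.3533
f*(1.3166) = 1.3533 / 1.1 = 1.2303


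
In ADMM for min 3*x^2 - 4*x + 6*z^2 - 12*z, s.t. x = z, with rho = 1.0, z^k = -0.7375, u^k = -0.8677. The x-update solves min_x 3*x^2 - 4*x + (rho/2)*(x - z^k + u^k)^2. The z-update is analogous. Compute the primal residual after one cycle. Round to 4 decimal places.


ADMM iteration with rho = 1.0, z^k = -0.7375, u^k = -0.8677
Step 1: x-update.
Minimize 3*x^2 - 4*x + (1.0/2)*(x + 0.7375 - 0.8677)^2
FOC: (2*3 + 1.0)*x = 4 + 1.0*(-0.7375 + 0.8677)
x^{k+1} = 0.59
Step 2: z-update.
Minimize 6*z^2 - 12*z + (1.0/2)*(0.59 - z - 0.8677)^2
FOC: (2*6 + 1.0)*z = 12 + 1.0*(0.59 - 0.8677)
z^{k+1} = 0.9017
Step 3: u-update.
u^{k+1} = -0.8677 + 0.59 - 0.9017 = -1.1794
Step 4: Primal residual = |0.59 - 0.9017| = 0.3117


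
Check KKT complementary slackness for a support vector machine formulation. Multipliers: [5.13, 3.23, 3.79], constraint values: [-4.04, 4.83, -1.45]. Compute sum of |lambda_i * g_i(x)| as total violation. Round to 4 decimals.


KKT complementary slackness check:
lambda_1 * g_1 = 5.13 * -4.04 = -20.7252
lambda_2 * g_2 = 3.23 * 4.83 = 15.6009
lambda_3 * g_3 = 3.79 * -1.45 = -5.4955
Total violation = 20.7252 + 15.6009 + 5.4955 = 41.8216


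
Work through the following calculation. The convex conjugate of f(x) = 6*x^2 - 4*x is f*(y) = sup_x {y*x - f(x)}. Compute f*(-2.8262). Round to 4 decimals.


f*(y) = sup_x {y*x - a*x^2 - b*x} = sup_x {(y-b)*x - a*x^2}
FOC: (y - b) - 2a*x = 0 => x* = (y - b)/(2a)
x* = (-2.8262 + 4)/(2*6) = 0.0978
f*(-2.8262) = (y-b)^2/(4a) = (-2.8262 + 4)^2/(4*6)
= 1.3778/24 = 0.0574


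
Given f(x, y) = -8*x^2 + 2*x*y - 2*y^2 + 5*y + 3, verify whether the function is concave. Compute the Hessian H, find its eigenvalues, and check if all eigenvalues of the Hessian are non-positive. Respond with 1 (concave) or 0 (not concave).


The Hessian of f(x,y) = -8*x^2 + 2*x*y - 2*y^2 + 5*y + 3 is:
H = [[-16, 2], [2, -4]]
Trace = -16 - 4 = -20
Determinant = -16*-4 - (2)^2 = 60
Discriminant = (-20)^2 - 4*60 = 160.0
Eigenvalues: lambda_1 = -16.3246, lambda_2 = -3.6754
The function is concave.

1


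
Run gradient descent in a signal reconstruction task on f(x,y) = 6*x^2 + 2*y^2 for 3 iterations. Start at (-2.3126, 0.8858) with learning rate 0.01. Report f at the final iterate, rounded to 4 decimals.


Gradient descent on f(x,y) = 6*x^2 + 2*y^2.
Starting point: (-2.3126, 0.8858), alpha = 0.01
Step 1: grad_x = 2*6*-2.3126 = -27.7512, grad_y = 2*2*0.8858 = 3.5432
  x_1 = -2.3126 - 0.01*-27.7512 = -2.0351
  y_1 = 0.8858 - 0.01*3.5432 = 0.8504
Step 2: grad_x = 2*6*-2.0351 = -24.4211, grad_y = 2*2*0.8504 = 3.4015
  x_2 = -2.0351 - 0.01*-24.4211 = -1.7909
  y_2 = 0.8504 - 0.01*3.4015 = 0.8164
Step 3: grad_x = 2*6*-1.7909 = -21.4905, grad_y = 2*2*0.8164 = 3.2654
  x_3 = -1.7909 - 0.01*-21.4905 = -1.576
  y_3 = 0.8164 - 0.01*3.2654 = 0.7837
f(-1.576, 0.7837) = 6*(-1.576)^2 + 2*0.7837^2 = 16.1305


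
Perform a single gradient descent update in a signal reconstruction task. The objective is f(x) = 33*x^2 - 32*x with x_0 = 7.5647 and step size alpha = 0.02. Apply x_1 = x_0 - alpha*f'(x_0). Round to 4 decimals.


We compute the gradient at x_0 and apply the update.
f'(x) = 66*x - 32
f'(7.5647) = 66*7.5647 - 32 = 467.2702
x_1 = 7.5647 - 0.02*467.2702 = -1.7807


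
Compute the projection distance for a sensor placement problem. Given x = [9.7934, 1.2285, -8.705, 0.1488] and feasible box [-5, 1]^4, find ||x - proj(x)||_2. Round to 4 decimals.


Project each component onto [-5, 1].
clip(9.7934) = 1.0, clip(1.2285) = 1.0, clip(-8.705) = -5.0, clip(0.1488) = 0.1488
Projection = [1.0, 1.0, -5.0, 0.1488]
Squared diffs: [77.3239, 0.0522, 13.727, 0.0]
Distance = sqrt(91.1031) = 9.5448


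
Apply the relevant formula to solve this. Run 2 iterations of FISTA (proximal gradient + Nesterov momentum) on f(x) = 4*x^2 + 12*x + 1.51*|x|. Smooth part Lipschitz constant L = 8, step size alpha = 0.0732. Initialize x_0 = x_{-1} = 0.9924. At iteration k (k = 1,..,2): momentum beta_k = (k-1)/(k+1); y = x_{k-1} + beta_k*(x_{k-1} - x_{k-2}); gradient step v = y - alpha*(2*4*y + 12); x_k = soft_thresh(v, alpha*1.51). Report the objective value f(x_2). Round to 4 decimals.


FISTA on f(x) = 4*x^2 + 12*x + 1.51*|x|
L = 8, alpha = 0.0732
Iteration 1: beta = 0.0, y = 0.9924 + 0.0*(0.9924 - 0.9924) = 0.9924
  grad(y) = 19.9392, v = y - alpha*grad = -0.4671
  prox(v) = soft_thresh(-0.4671, 0.1105) = -0.3566
Iteration 2: beta = 0.3333, y = -0.3566 + 0.3333*(-0.3566 - 0.9924) = -0.8063
  grad(y) = 5.5497, v = y - alpha*grad = -1.2125
  prox(v) = soft_thresh(-1.2125, 0.1105) = -1.102
f(x_2) = 4*(-1.102)^2 + 12*(-1.102) + 1.51*|-1.102| = -6.7024


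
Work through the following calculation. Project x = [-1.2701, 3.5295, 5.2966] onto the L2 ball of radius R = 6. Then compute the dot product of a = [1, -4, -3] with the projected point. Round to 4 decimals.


Step 1: Compute ||x|| (intermediates to 6 decimals).
||x|| = sqrt((-1.2701)^2 + 3.5295^2 + 5.2966^2) = 6.490339
Step 2: Project.
Since ||x|| > R, scale = R/||x|| = 6/6.490339 = 0.924451, proj(x) = scale * x
proj(x) = [-1.174145, 3.26285, 4.896447]
Step 3: Dot product.
a^T * proj(x) = 1*(-1.174145) - 4*3.26285 - 3*4.896447 = -28.9149


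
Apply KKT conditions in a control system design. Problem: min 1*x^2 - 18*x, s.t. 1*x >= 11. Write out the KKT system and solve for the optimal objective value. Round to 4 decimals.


Step 1: Try lambda = 0 (constraint inactive).
x_unc = 18/(2*1) = 9.0
Check: 1*9.0 = 9.0 < 11 -- violated!
Step 2: Constraint must be active: 1*x = 11
x* = 11/1 = 11.0
lambda = (2*1*11.0 - 18)/1 = 4.0
Step 3: Compute optimal value.
f(x*) = 1*11.0^2 - 18*11.0 = -77.0


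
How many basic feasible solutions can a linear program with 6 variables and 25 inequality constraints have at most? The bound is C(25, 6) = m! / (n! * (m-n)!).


Each vertex corresponds to some choice of n active constraints out of m, so the number of vertices is at most C(m, n) = m! / (n!(m-n)!).
m = 25, n = 6
Numerator: 25 * 24 * 23 * 22 * 21 * 20
Denominator: 6! = 720
C(25, 6) = 177100


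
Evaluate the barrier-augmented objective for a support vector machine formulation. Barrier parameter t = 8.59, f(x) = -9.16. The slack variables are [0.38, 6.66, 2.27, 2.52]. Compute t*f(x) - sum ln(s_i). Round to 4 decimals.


Step 1: Compute log-barrier.
ln values: [-0.9676, 1.8961, 0.8198, 0.9243]
phi = -(-0.9676 + 1.8961 + 0.8198 + 0.9243) = -2.6726
Step 2: Compute augmented objective.
t*f(x) = 8.59*-9.16 = -78.6844
Total = -78.6844 - 2.6726 = -81.357


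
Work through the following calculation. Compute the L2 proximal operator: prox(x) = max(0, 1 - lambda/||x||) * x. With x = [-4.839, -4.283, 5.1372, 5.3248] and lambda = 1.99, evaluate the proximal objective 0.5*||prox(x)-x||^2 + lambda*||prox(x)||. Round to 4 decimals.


Step 1: Compute ||x||.
||x|| = 9.8237
Step 2: Compute scaling factor.
scale = max(0, 1 - 1.99/9.8237) = 0.7974
Step 3: prox(x) = [-3.8588, -3.4154, 4.0965, 4.2461]
||prox(x)|| = 7.8337
Step 4: Proximal objective.
0.5*||prox-x||^2 = 1.9801
lambda*||prox|| = 15.5891
Total = 17.569


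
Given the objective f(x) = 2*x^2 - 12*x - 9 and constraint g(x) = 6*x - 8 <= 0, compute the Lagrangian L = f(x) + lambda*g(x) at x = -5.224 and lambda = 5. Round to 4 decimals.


Step 1: Evaluate f(x).
f(-5.224) = 2*(-5.224)^2 - 12*(-5.224) - 9 = 108.2684
Step 2: Evaluate g(x).
g(-5.224) = 6*-5.224 - 8 = -39.344
Step 3: Compute Lagrangian.
L = 108.2684 + 5*-39.344 = -88.4516


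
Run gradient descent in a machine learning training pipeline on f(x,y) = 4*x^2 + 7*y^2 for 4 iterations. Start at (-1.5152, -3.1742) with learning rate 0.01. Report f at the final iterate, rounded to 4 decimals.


Gradient descent on f(x,y) = 4*x^2 + 7*y^2.
Starting point: (-1.5152, -3.1742), alpha = 0.01
Step 1: grad_x = 2*4*-1.5152 = -12.1216, grad_y = 2*7*-3.1742 = -44.4388
  x_1 = -1.5152 - 0.01*-12.1216 = -1.394
  y_1 = -3.1742 - 0.01*-44.4388 = -2.7298
Step 2: grad_x = 2*4*-1.394 = -11.1519, grad_y = 2*7*-2.7298 = -38.2174
  x_2 = -1.394 - 0.01*-11.1519 = -1.2825
  y_2 = -2.7298 - 0.01*-38.2174 = -2.3476
Step 3: grad_x = 2*4*-1.2825 = -10.2597, grad_y = 2*7*-2.3476 = -32.8669
  x_3 = -1.2825 - 0.01*-10.2597 = -1.1799
  y_3 = -2.3476 - 0.01*-32.8669 = -2.019
Step 4: grad_x = 2*4*-1.1799 = -9.4389, grad_y = 2*7*-2.019 = -28.2656
  x_4 = -1.1799 - 0.01*-9.4389 = -1.0855
  y_4 = -2.019 - 0.01*-28.2656 = -1.7363
f(-1.0855, -1.7363) = 4*(-1.0855)^2 + 7*(-1.7363)^2 = 25.8165


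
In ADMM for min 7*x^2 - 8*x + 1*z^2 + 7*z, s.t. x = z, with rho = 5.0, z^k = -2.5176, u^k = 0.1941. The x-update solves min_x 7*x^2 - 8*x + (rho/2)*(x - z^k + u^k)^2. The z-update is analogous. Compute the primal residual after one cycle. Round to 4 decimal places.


ADMM iteration with rho = 5.0, z^k = -2.5176, u^k = 0.1941
Step 1: x-update.
Minimize 7*x^2 - 8*x + (5.0/2)*(x + 2.5176 + 0.1941)^2
FOC: (2*7 + 5.0)*x = 8 + 5.0*(-2.5176 - 0.1941)
x^{k+1} = -0.2926
Step 2: z-update.
Minimize 1*z^2 + 7*z + (5.0/2)*(-0.2926 - z + 0.1941)^2
FOC: (2*1 + 5.0)*z = -7 + 5.0*(-0.2926 + 0.1941)
z^{k+1} = -1.0703
Step 3: u-update.
u^{k+1} = 0.1941 - 0.2926 + 1.0703 = 0.9719
Step 4: Primal residual = |-0.2926 + 1.0703| = 0.7778


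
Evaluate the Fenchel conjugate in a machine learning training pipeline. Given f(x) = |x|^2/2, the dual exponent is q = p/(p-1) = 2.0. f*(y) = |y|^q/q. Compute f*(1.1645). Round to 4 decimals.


The conjugate exponent q satisfies 1/p + 1/q = 1.
p = 2, so q = 2/(2 - 1) = 2.0
|y|^q = 1.1645^2.0 = 1.3561
f*(1.1645) = 1.3561 / 2.0 = 0.678


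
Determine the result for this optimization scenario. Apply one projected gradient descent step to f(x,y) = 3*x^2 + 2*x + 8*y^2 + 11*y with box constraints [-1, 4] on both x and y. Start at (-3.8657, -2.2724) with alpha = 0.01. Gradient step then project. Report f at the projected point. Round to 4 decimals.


Step 1: Compute gradient at (-3.8657, -2.2724).
grad_x = 2*3*-3.8657 + 2 = -21.1942
grad_y = 2*8*-2.2724 + 11 = -25.3584
Step 2: Gradient step.
x_raw = -3.8657 - 0.01*-21.1942 = -3.6538
y_raw = -2.2724 - 0.01*-25.3584 = -2.0188
Step 3: Project onto [-1, 4].
x_proj = clip(-3.6538) = -1.0
y_proj = clip(-2.0188) = -1.0
Step 4: Evaluate f.
f(-1.0, -1.0) = -2.0


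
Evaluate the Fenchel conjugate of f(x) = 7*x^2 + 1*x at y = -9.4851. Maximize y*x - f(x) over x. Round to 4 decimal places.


f*(y) = sup_x {y*x - a*x^2 - b*x} = sup_x {(y-b)*x - a*x^2}
FOC: (y - b) - 2a*x = 0 => x* = (y - b)/(2a)
x* = (-9.4851 - 1)/(2*7) = -0.7489
f*(-9.4851) = (y-b)^2/(4a) = (-9.4851 - 1)^2/(4*7)
= 109.9373/28 = 3.9263


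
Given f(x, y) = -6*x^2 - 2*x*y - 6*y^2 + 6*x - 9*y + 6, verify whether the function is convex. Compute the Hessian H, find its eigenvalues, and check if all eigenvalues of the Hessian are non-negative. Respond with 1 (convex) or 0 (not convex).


The Hessian of f(x,y) = -6*x^2 - 2*x*y - 6*y^2 + 6*x - 9*y + 6 is:
H = [[-12, -2], [-2, -12]]
Trace = -12 - 12 = -24
Determinant = -12*-12 - (-2)^2 = 140
Discriminant = (-24)^2 - 4*140 = 16.0
Eigenvalues: lambda_1 = -14.0, lambda_2 = -10.0
The function is not convex.

0


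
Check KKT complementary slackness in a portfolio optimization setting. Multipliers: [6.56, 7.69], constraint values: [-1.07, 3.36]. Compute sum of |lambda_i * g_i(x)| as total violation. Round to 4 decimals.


KKT complementary slackness check:
lambda_1 * g_1 = 6.56 * -1.07 = -7.0192
lambda_2 * g_2 = 7.69 * 3.36 = 25.8384
Total violation = 7.0192 + 25.8384 = 32.8576


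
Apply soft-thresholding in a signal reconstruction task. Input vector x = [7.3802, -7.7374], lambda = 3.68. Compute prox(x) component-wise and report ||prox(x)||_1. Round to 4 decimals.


Soft-thresholding with lambda = 3.68:
prox(7.3802) = sign(7.3802)*max(|7.3802| - 3.68, 0) = 3.7002
prox(-7.7374) = sign(-7.7374)*max(|-7.7374| - 3.68, 0) = -4.0574
prox(x) = [3.7002, -4.0574]
||prox(x)||_1 = 3.7002 + 4.0574 = 7.7576


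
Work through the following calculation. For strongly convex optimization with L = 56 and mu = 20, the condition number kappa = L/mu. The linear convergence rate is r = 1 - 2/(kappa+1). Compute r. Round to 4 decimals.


Step 1: Compute the condition number.
kappa = L/mu = 56/20 = 2.8
Step 2: Compute the convergence rate.
r = 1 - 2/(kappa + 1) = 1 - 2*mu/(L + mu) = (L - mu)/(L + mu) = 36/76 = 0.4737


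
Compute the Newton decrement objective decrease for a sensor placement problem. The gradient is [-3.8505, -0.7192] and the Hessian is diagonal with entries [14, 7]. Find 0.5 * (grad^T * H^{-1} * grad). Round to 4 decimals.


Step 1: H is diagonal, so H^(-1) * g = [-0.275, -0.1027].
Step 2: g^T H^(-1) g = sum_i g_i^2 / H_ii
  = (-3.8505)^2/14 + (-0.7192)^2/7
  = 1.059 + 0.0739 = 1.1329
Step 3: Objective decrease = 0.5 * g^T H^(-1) g = 0.5665
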